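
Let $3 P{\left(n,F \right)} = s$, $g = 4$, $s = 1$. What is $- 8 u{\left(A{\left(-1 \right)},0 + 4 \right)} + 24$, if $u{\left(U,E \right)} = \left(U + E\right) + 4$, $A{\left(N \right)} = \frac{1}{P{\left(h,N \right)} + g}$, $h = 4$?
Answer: $- \frac{544}{13} \approx -41.846$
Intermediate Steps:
$P{\left(n,F \right)} = \frac{1}{3}$ ($P{\left(n,F \right)} = \frac{1}{3} \cdot 1 = \frac{1}{3}$)
$A{\left(N \right)} = \frac{3}{13}$ ($A{\left(N \right)} = \frac{1}{\frac{1}{3} + 4} = \frac{1}{\frac{13}{3}} = \frac{3}{13}$)
$u{\left(U,E \right)} = 4 + E + U$ ($u{\left(U,E \right)} = \left(E + U\right) + 4 = 4 + E + U$)
$- 8 u{\left(A{\left(-1 \right)},0 + 4 \right)} + 24 = - 8 \left(4 + \left(0 + 4\right) + \frac{3}{13}\right) + 24 = - 8 \left(4 + 4 + \frac{3}{13}\right) + 24 = \left(-8\right) \frac{107}{13} + 24 = - \frac{856}{13} + 24 = - \frac{544}{13}$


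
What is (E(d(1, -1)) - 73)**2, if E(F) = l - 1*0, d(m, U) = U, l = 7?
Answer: 4356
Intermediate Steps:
E(F) = 7 (E(F) = 7 - 1*0 = 7 + 0 = 7)
(E(d(1, -1)) - 73)**2 = (7 - 73)**2 = (-66)**2 = 4356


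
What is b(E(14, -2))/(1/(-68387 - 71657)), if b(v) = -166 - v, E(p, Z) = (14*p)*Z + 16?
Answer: -29409240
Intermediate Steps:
E(p, Z) = 16 + 14*Z*p (E(p, Z) = 14*Z*p + 16 = 16 + 14*Z*p)
b(E(14, -2))/(1/(-68387 - 71657)) = (-166 - (16 + 14*(-2)*14))/(1/(-68387 - 71657)) = (-166 - (16 - 392))/(1/(-140044)) = (-166 - 1*(-376))/(-1/140044) = (-166 + 376)*(-140044) = 210*(-140044) = -29409240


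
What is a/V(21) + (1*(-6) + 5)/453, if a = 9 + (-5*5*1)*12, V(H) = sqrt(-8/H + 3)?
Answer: -1/453 - 291*sqrt(1155)/55 ≈ -179.82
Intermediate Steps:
V(H) = sqrt(3 - 8/H)
a = -291 (a = 9 - 25*1*12 = 9 - 25*12 = 9 - 300 = -291)
a/V(21) + (1*(-6) + 5)/453 = -291/sqrt(3 - 8/21) + (1*(-6) + 5)/453 = -291/sqrt(3 - 8*1/21) + (-6 + 5)*(1/453) = -291/sqrt(3 - 8/21) - 1*1/453 = -291*sqrt(1155)/55 - 1/453 = -1/453 - 291*sqrt(1155)/55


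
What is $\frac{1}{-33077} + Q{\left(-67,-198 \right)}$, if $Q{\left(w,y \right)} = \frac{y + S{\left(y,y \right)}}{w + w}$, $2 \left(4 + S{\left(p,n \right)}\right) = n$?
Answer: $\frac{9956043}{4432318} \approx 2.2462$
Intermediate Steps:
$S{\left(p,n \right)} = -4 + \frac{n}{2}$
$Q{\left(w,y \right)} = \frac{-4 + \frac{3 y}{2}}{2 w}$ ($Q{\left(w,y \right)} = \frac{y + \left(-4 + \frac{y}{2}\right)}{w + w} = \frac{-4 + \frac{3 y}{2}}{2 w}$)
$\frac{1}{-33077} + Q{\left(-67,-198 \right)} = \frac{1}{-33077} + \frac{-8 + 3 \left(-198\right)}{4 \left(-67\right)} = - \frac{1}{33077} + \frac{1}{4} \left(- \frac{1}{67}\right) \left(-8 - 594\right) = - \frac{1}{33077} + \frac{1}{4} \left(- \frac{1}{67}\right) \left(-602\right) = - \frac{1}{33077} + \frac{301}{134} = \frac{9956043}{4432318}$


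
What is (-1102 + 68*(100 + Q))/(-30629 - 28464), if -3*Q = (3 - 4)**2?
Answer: -17026/177279 ≈ -0.096041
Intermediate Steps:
Q = -1/3 (Q = -(3 - 4)**2/3 = -1/3*(-1)**2 = -1/3*1 = -1/3 ≈ -0.33333)
(-1102 + 68*(100 + Q))/(-30629 - 28464) = (-1102 + 68*(100 - 1/3))/(-30629 - 28464) = (-1102 + 68*(299/3))/(-59093) = (-1102 + 20332/3)*(-1/59093) = (17026/3)*(-1/59093) = -17026/177279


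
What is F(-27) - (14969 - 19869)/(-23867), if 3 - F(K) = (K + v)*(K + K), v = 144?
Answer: 150858407/23867 ≈ 6320.8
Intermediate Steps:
F(K) = 3 - 2*K*(144 + K) (F(K) = 3 - (K + 144)*(K + K) = 3 - (144 + K)*2*K = 3 - 2*K*(144 + K))
F(-27) - (14969 - 19869)/(-23867) = (3 - 288*(-27) - 2*(-27)²) - (14969 - 19869)/(-23867) = (3 + 7776 - 2*729) - (-4900)*(-1)/23867 = (3 + 7776 - 1458) - 1*4900/23867 = 6321 - 4900/23867 = 150858407/23867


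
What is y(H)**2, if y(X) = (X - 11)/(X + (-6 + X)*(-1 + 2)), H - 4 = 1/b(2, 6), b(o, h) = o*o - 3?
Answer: 9/4 ≈ 2.2500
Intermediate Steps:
b(o, h) = -3 + o**2 (b(o, h) = o**2 - 3 = -3 + o**2)
H = 5 (H = 4 + 1/(-3 + 2**2) = 4 + 1/(-3 + 4) = 4 + 1/1 = 4 + 1 = 5)
y(X) = (-11 + X)/(-6 + 2*X) (y(X) = (-11 + X)/(X + (-6 + X)*1) = (-11 + X)/(X + (-6 + X)) = (-11 + X)/(-6 + 2*X))
y(H)**2 = ((-11 + 5)/(2*(-3 + 5)))**2 = ((1/2)*(-6)/2)**2 = ((1/2)*(1/2)*(-6))**2 = (-3/2)**2 = 9/4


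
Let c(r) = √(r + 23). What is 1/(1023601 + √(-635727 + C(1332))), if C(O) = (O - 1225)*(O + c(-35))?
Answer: 1/(1023601 + √(-493203 + 214*I*√3)) ≈ 9.7694e-7 - 6.7e-10*I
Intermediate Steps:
c(r) = √(23 + r)
C(O) = (-1225 + O)*(O + 2*I*√3) (C(O) = (O - 1225)*(O + √(23 - 35)) = (-1225 + O)*(O + √(-12)) = (-1225 + O)*(O + 2*I*√3))
1/(1023601 + √(-635727 + C(1332))) = 1/(1023601 + √(-635727 + (1332² - 1225*1332 - 2450*I*√3 + 2*I*1332*√3))) = 1/(1023601 + √(-635727 + (1774224 - 1631700 - 2450*I*√3 + 2664*I*√3))) = 1/(1023601 + √(-635727 + (142524 + 214*I*√3))) = 1/(1023601 + √(-493203 + 214*I*√3))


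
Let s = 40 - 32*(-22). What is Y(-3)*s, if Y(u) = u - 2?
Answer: -3720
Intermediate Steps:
Y(u) = -2 + u
s = 744 (s = 40 + 704 = 744)
Y(-3)*s = (-2 - 3)*744 = -5*744 = -3720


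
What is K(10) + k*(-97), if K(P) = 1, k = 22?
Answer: -2133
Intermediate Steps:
K(10) + k*(-97) = 1 + 22*(-97) = 1 - 2134 = -2133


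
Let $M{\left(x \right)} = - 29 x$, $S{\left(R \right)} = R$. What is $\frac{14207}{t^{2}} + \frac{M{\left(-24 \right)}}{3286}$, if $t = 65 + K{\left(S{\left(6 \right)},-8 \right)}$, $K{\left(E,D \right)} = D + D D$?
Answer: $\frac{28437169}{24055163} \approx 1.1822$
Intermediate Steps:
$K{\left(E,D \right)} = D + D^{2}$
$t = 121$ ($t = 65 - 8 \left(1 - 8\right) = 65 - -56 = 65 + 56 = 121$)
$\frac{14207}{t^{2}} + \frac{M{\left(-24 \right)}}{3286} = \frac{14207}{121^{2}} + \frac{\left(-29\right) \left(-24\right)}{3286} = \frac{14207}{14641} + 696 \cdot \frac{1}{3286} = 14207 \cdot \frac{1}{14641} + \frac{348}{1643} = \frac{14207}{14641} + \frac{348}{1643} = \frac{28437169}{24055163}$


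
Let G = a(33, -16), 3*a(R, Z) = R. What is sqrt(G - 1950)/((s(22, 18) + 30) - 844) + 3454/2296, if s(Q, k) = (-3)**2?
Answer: 1727/1148 - I*sqrt(1939)/805 ≈ 1.5044 - 0.054701*I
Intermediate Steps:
s(Q, k) = 9
a(R, Z) = R/3
G = 11 (G = (1/3)*33 = 11)
sqrt(G - 1950)/((s(22, 18) + 30) - 844) + 3454/2296 = sqrt(11 - 1950)/((9 + 30) - 844) + 3454/2296 = sqrt(-1939)/(39 - 844) + 3454*(1/2296) = (I*sqrt(1939))/(-805) + 1727/1148 = (I*sqrt(1939))*(-1/805) + 1727/1148 = -I*sqrt(1939)/805 + 1727/1148 = 1727/1148 - I*sqrt(1939)/805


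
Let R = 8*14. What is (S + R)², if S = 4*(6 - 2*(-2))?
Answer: 23104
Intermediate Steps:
R = 112
S = 40 (S = 4*(6 + 4) = 4*10 = 40)
(S + R)² = (40 + 112)² = 152² = 23104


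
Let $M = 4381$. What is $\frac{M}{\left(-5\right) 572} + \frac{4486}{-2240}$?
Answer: $- \frac{8709}{2464} \approx -3.5345$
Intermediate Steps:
$\frac{M}{\left(-5\right) 572} + \frac{4486}{-2240} = \frac{4381}{\left(-5\right) 572} + \frac{4486}{-2240} = \frac{4381}{-2860} + 4486 \left(- \frac{1}{2240}\right) = 4381 \left(- \frac{1}{2860}\right) - \frac{2243}{1120} = - \frac{337}{220} - \frac{2243}{1120} = - \frac{8709}{2464}$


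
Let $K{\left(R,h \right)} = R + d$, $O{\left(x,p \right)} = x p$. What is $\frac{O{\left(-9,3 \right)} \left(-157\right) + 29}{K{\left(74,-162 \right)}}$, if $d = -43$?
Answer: $\frac{4268}{31} \approx 137.68$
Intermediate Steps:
$O{\left(x,p \right)} = p x$
$K{\left(R,h \right)} = -43 + R$ ($K{\left(R,h \right)} = R - 43 = -43 + R$)
$\frac{O{\left(-9,3 \right)} \left(-157\right) + 29}{K{\left(74,-162 \right)}} = \frac{3 \left(-9\right) \left(-157\right) + 29}{-43 + 74} = \frac{\left(-27\right) \left(-157\right) + 29}{31} = \left(4239 + 29\right) \frac{1}{31} = 4268 \cdot \frac{1}{31} = \frac{4268}{31}$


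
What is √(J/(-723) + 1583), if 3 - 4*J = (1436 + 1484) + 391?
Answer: 2*√207019482/723 ≈ 39.801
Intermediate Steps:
J = -827 (J = ¾ - ((1436 + 1484) + 391)/4 = ¾ - (2920 + 391)/4 = ¾ - ¼*3311 = ¾ - 3311/4 = -827)
√(J/(-723) + 1583) = √(-827/(-723) + 1583) = √(-827*(-1/723) + 1583) = √(827/723 + 1583) = √(1145336/723) = 2*√207019482/723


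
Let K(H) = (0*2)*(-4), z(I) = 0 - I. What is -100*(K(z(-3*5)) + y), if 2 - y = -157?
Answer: -15900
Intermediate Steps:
z(I) = -I
y = 159 (y = 2 - 1*(-157) = 2 + 157 = 159)
K(H) = 0 (K(H) = 0*(-4) = 0)
-100*(K(z(-3*5)) + y) = -100*(0 + 159) = -100*159 = -15900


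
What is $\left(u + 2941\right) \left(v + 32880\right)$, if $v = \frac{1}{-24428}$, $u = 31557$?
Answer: $\frac{13854269830111}{12214} \approx 1.1343 \cdot 10^{9}$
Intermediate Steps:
$v = - \frac{1}{24428} \approx -4.0937 \cdot 10^{-5}$
$\left(u + 2941\right) \left(v + 32880\right) = \left(31557 + 2941\right) \left(- \frac{1}{24428} + 32880\right) = 34498 \cdot \frac{803192639}{24428} = \frac{13854269830111}{12214}$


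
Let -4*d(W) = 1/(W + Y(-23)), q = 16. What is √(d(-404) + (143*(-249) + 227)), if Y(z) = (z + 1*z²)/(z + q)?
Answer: 9*I*√19420660022/6668 ≈ 188.1*I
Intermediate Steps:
Y(z) = (z + z²)/(16 + z) (Y(z) = (z + 1*z²)/(z + 16) = (z + z²)/(16 + z))
d(W) = -1/(4*(-506/7 + W)) (d(W) = -1/(4*(W - 23*(1 - 23)/(16 - 23))) = -1/(4*(W - 23*(-22)/(-7))) = -1/(4*(W - 23*(-⅐)*(-22))) = -1/(4*(W - 506/7)) = -1/(4*(-506/7 + W)))
√(d(-404) + (143*(-249) + 227)) = √(-7/(-2024 + 28*(-404)) + (143*(-249) + 227)) = √(-7/(-2024 - 11312) + (-35607 + 227)) = √(-7/(-13336) - 35380) = √(-7*(-1/13336) - 35380) = √(7/13336 - 35380) = √(-471827673/13336) = 9*I*√19420660022/6668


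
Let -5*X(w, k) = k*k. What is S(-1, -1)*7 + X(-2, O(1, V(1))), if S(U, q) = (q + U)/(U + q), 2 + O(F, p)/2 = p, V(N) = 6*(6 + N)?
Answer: -1273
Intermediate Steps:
V(N) = 36 + 6*N
O(F, p) = -4 + 2*p
X(w, k) = -k**2/5 (X(w, k) = -k*k/5 = -k**2/5)
S(U, q) = 1 (S(U, q) = (U + q)/(U + q) = 1)
S(-1, -1)*7 + X(-2, O(1, V(1))) = 1*7 - (-4 + 2*(36 + 6*1))**2/5 = 7 - (-4 + 2*(36 + 6))**2/5 = 7 - (-4 + 2*42)**2/5 = 7 - (-4 + 84)**2/5 = 7 - 1/5*80**2 = 7 - 1/5*6400 = 7 - 1280 = -1273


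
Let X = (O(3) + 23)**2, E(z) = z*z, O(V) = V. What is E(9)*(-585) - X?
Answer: -48061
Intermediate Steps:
E(z) = z**2
X = 676 (X = (3 + 23)**2 = 26**2 = 676)
E(9)*(-585) - X = 9**2*(-585) - 1*676 = 81*(-585) - 676 = -47385 - 676 = -48061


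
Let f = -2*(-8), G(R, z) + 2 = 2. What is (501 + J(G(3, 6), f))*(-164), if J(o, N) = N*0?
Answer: -82164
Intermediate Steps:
G(R, z) = 0 (G(R, z) = -2 + 2 = 0)
f = 16
J(o, N) = 0
(501 + J(G(3, 6), f))*(-164) = (501 + 0)*(-164) = 501*(-164) = -82164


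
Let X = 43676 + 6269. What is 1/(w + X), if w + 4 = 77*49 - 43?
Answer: 1/53671 ≈ 1.8632e-5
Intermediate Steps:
w = 3726 (w = -4 + (77*49 - 43) = -4 + (3773 - 43) = -4 + 3730 = 3726)
X = 49945
1/(w + X) = 1/(3726 + 49945) = 1/53671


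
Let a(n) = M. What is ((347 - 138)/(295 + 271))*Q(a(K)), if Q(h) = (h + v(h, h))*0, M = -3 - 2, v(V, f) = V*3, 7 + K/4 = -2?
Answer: 0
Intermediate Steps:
K = -36 (K = -28 + 4*(-2) = -28 - 8 = -36)
v(V, f) = 3*V
M = -5
a(n) = -5
Q(h) = 0 (Q(h) = (h + 3*h)*0 = (4*h)*0 = 0)
((347 - 138)/(295 + 271))*Q(a(K)) = ((347 - 138)/(295 + 271))*0 = (209/566)*0 = 0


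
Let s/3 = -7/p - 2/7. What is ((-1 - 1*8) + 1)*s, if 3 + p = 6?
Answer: 440/7 ≈ 62.857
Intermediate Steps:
p = 3 (p = -3 + 6 = 3)
s = -55/7 (s = 3*(-7/3 - 2/7) = 3*(-55/21) = -55/7 ≈ -7.8571)
((-1 - 1*8) + 1)*s = ((-1 - 1*8) + 1)*(-55/7) = ((-1 - 8) + 1)*(-55/7) = (-9 + 1)*(-55/7) = -8*(-55/7) = 440/7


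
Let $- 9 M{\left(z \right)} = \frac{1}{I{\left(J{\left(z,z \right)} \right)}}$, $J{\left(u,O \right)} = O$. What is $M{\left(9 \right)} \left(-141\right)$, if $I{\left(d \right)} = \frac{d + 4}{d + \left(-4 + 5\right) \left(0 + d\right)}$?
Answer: $\frac{282}{13} \approx 21.692$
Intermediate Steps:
$I{\left(d \right)} = \frac{4 + d}{2 d}$ ($I{\left(d \right)} = \frac{4 + d}{d + 1 d} = \frac{4 + d}{d + d} = \frac{4 + d}{2 d}$)
$M{\left(z \right)} = - \frac{2 z}{9 \left(4 + z\right)}$ ($M{\left(z \right)} = - \frac{1}{9 \frac{4 + z}{2 z}} = - \frac{2 z \frac{1}{4 + z}}{9} = - \frac{2 z}{9 \left(4 + z\right)}$)
$M{\left(9 \right)} \left(-141\right) = \left(-2\right) 9 \frac{1}{36 + 9 \cdot 9} \left(-141\right) = \left(-2\right) 9 \frac{1}{36 + 81} \left(-141\right) = \left(-2\right) 9 \cdot \frac{1}{117} \left(-141\right) = \left(- \frac{2}{13}\right) \left(-141\right) = \frac{282}{13}$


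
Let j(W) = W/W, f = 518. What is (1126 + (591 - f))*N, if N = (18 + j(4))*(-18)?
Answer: -410058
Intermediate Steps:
j(W) = 1
N = -342 (N = (18 + 1)*(-18) = 19*(-18) = -342)
(1126 + (591 - f))*N = (1126 + (591 - 1*518))*(-342) = (1126 + (591 - 518))*(-342) = (1126 + 73)*(-342) = 1199*(-342) = -410058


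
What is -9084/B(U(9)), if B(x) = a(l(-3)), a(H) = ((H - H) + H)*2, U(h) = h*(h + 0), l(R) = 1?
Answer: -4542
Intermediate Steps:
U(h) = h² (U(h) = h*h = h²)
a(H) = 2*H (a(H) = (0 + H)*2 = H*2 = 2*H)
B(x) = 2 (B(x) = 2*1 = 2)
-9084/B(U(9)) = -9084/2 = -9084*½ = -4542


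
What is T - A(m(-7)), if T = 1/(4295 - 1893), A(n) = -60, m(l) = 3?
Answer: 144121/2402 ≈ 60.000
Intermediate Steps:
T = 1/2402 ≈ 0.00041632
T - A(m(-7)) = 1/2402 - 1*(-60) = 1/2402 + 60 = 144121/2402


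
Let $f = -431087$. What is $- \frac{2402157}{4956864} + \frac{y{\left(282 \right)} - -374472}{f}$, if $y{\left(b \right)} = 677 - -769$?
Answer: $- \frac{966304351937}{712279877056} \approx -1.3566$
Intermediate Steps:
$y{\left(b \right)} = 1446$ ($y{\left(b \right)} = 677 + 769 = 1446$)
$- \frac{2402157}{4956864} + \frac{y{\left(282 \right)} - -374472}{f} = - \frac{2402157}{4956864} + \frac{1446 - -374472}{-431087} = \left(-2402157\right) \frac{1}{4956864} + \left(1446 + 374472\right) \left(- \frac{1}{431087}\right) = - \frac{800719}{1652288} + 375918 \left(- \frac{1}{431087}\right) = - \frac{800719}{1652288} - \frac{375918}{431087} = - \frac{966304351937}{712279877056}$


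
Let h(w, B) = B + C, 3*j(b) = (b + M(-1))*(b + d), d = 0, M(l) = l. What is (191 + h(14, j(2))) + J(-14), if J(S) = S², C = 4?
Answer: 1175/3 ≈ 391.67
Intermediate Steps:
j(b) = b*(-1 + b)/3 (j(b) = ((b - 1)*(b + 0))/3 = ((-1 + b)*b)/3 = (b*(-1 + b))/3 = b*(-1 + b)/3)
h(w, B) = 4 + B (h(w, B) = B + 4 = 4 + B)
(191 + h(14, j(2))) + J(-14) = (191 + (4 + (⅓)*2*(-1 + 2))) + (-14)² = (191 + (4 + (⅓)*2*1)) + 196 = (191 + (4 + ⅔)) + 196 = (191 + 14/3) + 196 = 587/3 + 196 = 1175/3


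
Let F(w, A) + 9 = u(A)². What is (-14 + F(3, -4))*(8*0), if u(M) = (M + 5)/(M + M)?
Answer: 0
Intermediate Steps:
u(M) = (5 + M)/(2*M) (u(M) = (5 + M)/((2*M)) = (5 + M)*(1/(2*M)) = (5 + M)/(2*M))
F(w, A) = -9 + (5 + A)²/(4*A²) (F(w, A) = -9 + ((5 + A)/(2*A))² = -9 + (5 + A)²/(4*A²))
(-14 + F(3, -4))*(8*0) = (-14 + (-9 + (¼)*(5 - 4)²/(-4)²))*(8*0) = (-14 + (-9 + (¼)*(1/16)*1²))*0 = (-14 + (-9 + (¼)*(1/16)*1))*0 = (-14 + (-9 + 1/64))*0 = (-14 - 575/64)*0 = -1471/64*0 = 0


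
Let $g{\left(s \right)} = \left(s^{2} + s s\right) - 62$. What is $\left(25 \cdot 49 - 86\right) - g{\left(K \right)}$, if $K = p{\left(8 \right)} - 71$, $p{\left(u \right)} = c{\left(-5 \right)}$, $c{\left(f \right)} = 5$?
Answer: $-7511$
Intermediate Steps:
$p{\left(u \right)} = 5$
$K = -66$ ($K = 5 - 71 = -66$)
$g{\left(s \right)} = -62 + 2 s^{2}$ ($g{\left(s \right)} = \left(s^{2} + s^{2}\right) - 62 = 2 s^{2} - 62 = -62 + 2 s^{2}$)
$\left(25 \cdot 49 - 86\right) - g{\left(K \right)} = \left(25 \cdot 49 - 86\right) - \left(-62 + 2 \left(-66\right)^{2}\right) = \left(1225 - 86\right) - \left(-62 + 2 \cdot 4356\right) = 1139 - \left(-62 + 8712\right) = 1139 - 8650 = -7511$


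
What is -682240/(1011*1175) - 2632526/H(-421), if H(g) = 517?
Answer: -13308919858/2613435 ≈ -5092.5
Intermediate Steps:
-682240/(1011*1175) - 2632526/H(-421) = -682240/(1011*1175) - 2632526/517 = -682240/1187925 - 2632526*1/517 = -682240*1/1187925 - 2632526/517 = -136448/237585 - 2632526/517 = -13308919858/2613435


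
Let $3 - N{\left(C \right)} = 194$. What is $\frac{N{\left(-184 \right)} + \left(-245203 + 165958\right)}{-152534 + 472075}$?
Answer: $- \frac{79436}{319541} \approx -0.24859$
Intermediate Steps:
$N{\left(C \right)} = -191$ ($N{\left(C \right)} = 3 - 194 = -191$)
$\frac{N{\left(-184 \right)} + \left(-245203 + 165958\right)}{-152534 + 472075} = \frac{-191 + \left(-245203 + 165958\right)}{-152534 + 472075} = \frac{-191 - 79245}{319541} = \left(-79436\right) \frac{1}{319541} = - \frac{79436}{319541}$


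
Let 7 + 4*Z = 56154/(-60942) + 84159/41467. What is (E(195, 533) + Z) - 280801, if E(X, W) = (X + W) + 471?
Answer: -67293417108725/240674468 ≈ -2.7960e+5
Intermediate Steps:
E(X, W) = 471 + W + X (E(X, W) = (W + X) + 471 = 471 + W + X)
Z = -354506989/240674468 (Z = -7/4 + (56154/(-60942) + 84159/41467)/4 = -7/4 + (56154*(-1/60942) + 84159*(1/41467))/4 = -7/4 + (-1337/1451 + 84159/41467)/4 = -7/4 + (¼)*(66673330/60168617) = -7/4 + 33336665/120337234 = -354506989/240674468 ≈ -1.4730)
(E(195, 533) + Z) - 280801 = ((471 + 533 + 195) - 354506989/240674468) - 280801 = (1199 - 354506989/240674468) - 280801 = 288214180143/240674468 - 280801 = -67293417108725/240674468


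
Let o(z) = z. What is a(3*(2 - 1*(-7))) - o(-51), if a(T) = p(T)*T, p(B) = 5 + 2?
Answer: 240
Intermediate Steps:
p(B) = 7
a(T) = 7*T
a(3*(2 - 1*(-7))) - o(-51) = 7*(3*(2 - 1*(-7))) - 1*(-51) = 7*(3*(2 + 7)) + 51 = 7*(3*9) + 51 = 7*27 + 51 = 189 + 51 = 240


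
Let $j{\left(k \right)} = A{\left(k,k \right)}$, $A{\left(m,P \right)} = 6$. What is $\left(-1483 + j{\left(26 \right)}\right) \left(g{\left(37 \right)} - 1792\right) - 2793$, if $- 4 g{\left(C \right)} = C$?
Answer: $\frac{10630613}{4} \approx 2.6577 \cdot 10^{6}$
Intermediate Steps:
$j{\left(k \right)} = 6$
$g{\left(C \right)} = - \frac{C}{4}$
$\left(-1483 + j{\left(26 \right)}\right) \left(g{\left(37 \right)} - 1792\right) - 2793 = \left(-1483 + 6\right) \left(\left(- \frac{1}{4}\right) 37 - 1792\right) - 2793 = - 1477 \left(- \frac{37}{4} - 1792\right) - 2793 = \left(-1477\right) \left(- \frac{7205}{4}\right) - 2793 = \frac{10641785}{4} - 2793 = \frac{10630613}{4}$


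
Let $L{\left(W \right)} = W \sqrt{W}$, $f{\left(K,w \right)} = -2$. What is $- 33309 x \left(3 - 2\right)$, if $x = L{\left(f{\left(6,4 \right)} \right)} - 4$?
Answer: $133236 + 66618 i \sqrt{2} \approx 1.3324 \cdot 10^{5} + 94212.0 i$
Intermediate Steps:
$L{\left(W \right)} = W^{\frac{3}{2}}$
$x = -4 - 2 i \sqrt{2}$ ($x = \left(-2\right)^{\frac{3}{2}} - 4 = - 2 i \sqrt{2} - 4 = -4 - 2 i \sqrt{2} \approx -4.0 - 2.8284 i$)
$- 33309 x \left(3 - 2\right) = - 33309 \left(-4 - 2 i \sqrt{2}\right) \left(3 - 2\right) = - 33309 \left(-4 - 2 i \sqrt{2}\right) 1 = - 33309 \left(-4 - 2 i \sqrt{2}\right) = 133236 + 66618 i \sqrt{2}$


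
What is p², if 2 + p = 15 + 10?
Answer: 529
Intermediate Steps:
p = 23 (p = -2 + (15 + 10) = -2 + 25 = 23)
p² = 23² = 529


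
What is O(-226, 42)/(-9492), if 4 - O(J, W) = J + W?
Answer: -47/2373 ≈ -0.019806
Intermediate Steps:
O(J, W) = 4 - J - W (O(J, W) = 4 - (J + W) = 4 + (-J - W) = 4 - J - W)
O(-226, 42)/(-9492) = (4 - 1*(-226) - 1*42)/(-9492) = (4 + 226 - 42)*(-1/9492) = 188*(-1/9492) = -47/2373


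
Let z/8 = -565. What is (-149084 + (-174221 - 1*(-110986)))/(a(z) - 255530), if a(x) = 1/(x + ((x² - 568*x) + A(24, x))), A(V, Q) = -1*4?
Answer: 4881900874284/5875461595079 ≈ 0.83090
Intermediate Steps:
A(V, Q) = -4
z = -4520 (z = 8*(-565) = -4520)
a(x) = 1/(-4 + x² - 567*x) (a(x) = 1/(x + ((x² - 568*x) - 4)) = 1/(x + (-4 + x² - 568*x)) = 1/(-4 + x² - 567*x))
(-149084 + (-174221 - 1*(-110986)))/(a(z) - 255530) = (-149084 + (-174221 - 1*(-110986)))/(1/(-4 + (-4520)² - 567*(-4520)) - 255530) = (-149084 + (-174221 + 110986))/(1/(-4 + 20430400 + 2562840) - 255530) = (-149084 - 63235)/(1/22993236 - 255530) = -212319/(1/22993236 - 255530) = -212319/(-5875461595079/22993236) = -212319*(-22993236/5875461595079) = 4881900874284/5875461595079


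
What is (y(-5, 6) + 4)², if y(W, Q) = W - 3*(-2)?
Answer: 25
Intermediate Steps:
y(W, Q) = 6 + W (y(W, Q) = W + 6 = 6 + W)
(y(-5, 6) + 4)² = ((6 - 5) + 4)² = (1 + 4)² = 5² = 25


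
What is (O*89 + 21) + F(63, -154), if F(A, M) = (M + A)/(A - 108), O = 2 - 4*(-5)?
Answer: 89146/45 ≈ 1981.0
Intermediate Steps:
O = 22 (O = 2 + 20 = 22)
F(A, M) = (A + M)/(-108 + A)
(O*89 + 21) + F(63, -154) = (22*89 + 21) + (63 - 154)/(-108 + 63) = (1958 + 21) - 91/(-45) = 1979 - 1/45*(-91) = 1979 + 91/45 = 89146/45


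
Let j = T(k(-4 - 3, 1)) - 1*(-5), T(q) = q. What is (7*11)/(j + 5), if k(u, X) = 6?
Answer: 77/16 ≈ 4.8125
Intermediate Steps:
j = 11 (j = 6 - 1*(-5) = 6 + 5 = 11)
(7*11)/(j + 5) = (7*11)/(11 + 5) = 77/16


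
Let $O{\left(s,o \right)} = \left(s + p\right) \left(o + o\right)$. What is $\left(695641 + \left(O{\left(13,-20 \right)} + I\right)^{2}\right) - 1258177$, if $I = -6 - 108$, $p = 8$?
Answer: $347580$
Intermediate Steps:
$I = -114$ ($I = -6 - 108 = -114$)
$O{\left(s,o \right)} = 2 o \left(8 + s\right)$ ($O{\left(s,o \right)} = \left(s + 8\right) \left(o + o\right) = \left(8 + s\right) 2 o = 2 o \left(8 + s\right)$)
$\left(695641 + \left(O{\left(13,-20 \right)} + I\right)^{2}\right) - 1258177 = \left(695641 + \left(2 \left(-20\right) \left(8 + 13\right) - 114\right)^{2}\right) - 1258177 = \left(695641 + \left(2 \left(-20\right) 21 - 114\right)^{2}\right) - 1258177 = \left(695641 + \left(-840 - 114\right)^{2}\right) - 1258177 = \left(695641 + \left(-954\right)^{2}\right) - 1258177 = \left(695641 + 910116\right) - 1258177 = 1605757 - 1258177 = 347580$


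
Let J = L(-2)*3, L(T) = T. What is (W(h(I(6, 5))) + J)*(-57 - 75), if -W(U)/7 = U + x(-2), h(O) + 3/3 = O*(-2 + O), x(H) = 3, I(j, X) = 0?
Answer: 2640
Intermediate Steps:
h(O) = -1 + O*(-2 + O)
W(U) = -21 - 7*U (W(U) = -7*(U + 3) = -7*(3 + U) = -21 - 7*U)
J = -6 (J = -2*3 = -6)
(W(h(I(6, 5))) + J)*(-57 - 75) = ((-21 - 7*(-1 + 0² - 2*0)) - 6)*(-57 - 75) = ((-21 - 7*(-1 + 0 + 0)) - 6)*(-132) = ((-21 - 7*(-1)) - 6)*(-132) = ((-21 + 7) - 6)*(-132) = (-14 - 6)*(-132) = -20*(-132) = 2640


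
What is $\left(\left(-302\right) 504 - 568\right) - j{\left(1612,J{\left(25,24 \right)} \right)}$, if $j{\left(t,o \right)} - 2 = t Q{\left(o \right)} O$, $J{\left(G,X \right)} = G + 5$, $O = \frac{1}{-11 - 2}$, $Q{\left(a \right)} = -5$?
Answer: $-153398$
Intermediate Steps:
$O = - \frac{1}{13}$ ($O = \frac{1}{-13} = - \frac{1}{13} \approx -0.076923$)
$J{\left(G,X \right)} = 5 + G$
$j{\left(t,o \right)} = 2 + \frac{5 t}{13}$ ($j{\left(t,o \right)} = 2 + t \left(-5\right) \left(- \frac{1}{13}\right) = 2 + - 5 t \left(- \frac{1}{13}\right) = 2 + \frac{5 t}{13}$)
$\left(\left(-302\right) 504 - 568\right) - j{\left(1612,J{\left(25,24 \right)} \right)} = \left(\left(-302\right) 504 - 568\right) - \left(2 + \frac{5}{13} \cdot 1612\right) = \left(-152208 - 568\right) - \left(2 + 620\right) = -152776 - 622 = -153398$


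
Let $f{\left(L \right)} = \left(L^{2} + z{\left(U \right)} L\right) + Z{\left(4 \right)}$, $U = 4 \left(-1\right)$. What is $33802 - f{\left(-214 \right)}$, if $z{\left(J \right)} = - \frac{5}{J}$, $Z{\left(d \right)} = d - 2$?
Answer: $- \frac{23457}{2} \approx -11729.0$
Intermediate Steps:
$Z{\left(d \right)} = -2 + d$
$U = -4$
$f{\left(L \right)} = 2 + L^{2} + \frac{5 L}{4}$ ($f{\left(L \right)} = \left(L^{2} + - \frac{5}{-4} L\right) + \left(-2 + 4\right) = \left(L^{2} + \left(-5\right) \left(- \frac{1}{4}\right) L\right) + 2 = \left(L^{2} + \frac{5 L}{4}\right) + 2 = 2 + L^{2} + \frac{5 L}{4}$)
$33802 - f{\left(-214 \right)} = 33802 - \left(2 + \left(-214\right)^{2} + \frac{5}{4} \left(-214\right)\right) = 33802 - \left(2 + 45796 - \frac{535}{2}\right) = 33802 - \frac{91061}{2} = - \frac{23457}{2}$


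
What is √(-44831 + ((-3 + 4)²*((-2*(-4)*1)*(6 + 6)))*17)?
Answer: I*√43199 ≈ 207.84*I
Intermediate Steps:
√(-44831 + ((-3 + 4)²*((-2*(-4)*1)*(6 + 6)))*17) = √(-44831 + (1²*((8*1)*12))*17) = √(-44831 + (1*(8*12))*17) = √(-44831 + (1*96)*17) = √(-44831 + 96*17) = √(-44831 + 1632) = √(-43199) = I*√43199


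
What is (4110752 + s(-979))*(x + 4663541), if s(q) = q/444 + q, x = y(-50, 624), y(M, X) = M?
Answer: 2836550108983801/148 ≈ 1.9166e+13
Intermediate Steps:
x = -50
s(q) = 445*q/444 (s(q) = q*(1/444) + q = q/444 + q = 445*q/444)
(4110752 + s(-979))*(x + 4663541) = (4110752 + (445/444)*(-979))*(-50 + 4663541) = (4110752 - 435655/444)*4663491 = (1824738233/444)*4663491 = 2836550108983801/148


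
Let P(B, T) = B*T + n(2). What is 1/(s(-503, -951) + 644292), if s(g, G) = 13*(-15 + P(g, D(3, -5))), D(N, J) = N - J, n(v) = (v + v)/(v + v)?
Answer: 1/591798 ≈ 1.6898e-6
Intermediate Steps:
n(v) = 1 (n(v) = (2*v)/((2*v)) = (2*v)*(1/(2*v)) = 1)
P(B, T) = 1 + B*T (P(B, T) = B*T + 1 = 1 + B*T)
s(g, G) = -182 + 104*g (s(g, G) = 13*(-15 + (1 + g*(3 - 1*(-5)))) = 13*(-15 + (1 + g*(3 + 5))) = 13*(-15 + (1 + g*8)) = 13*(-15 + (1 + 8*g)) = 13*(-14 + 8*g) = -182 + 104*g)
1/(s(-503, -951) + 644292) = 1/((-182 + 104*(-503)) + 644292) = 1/((-182 - 52312) + 644292) = 1/(-52494 + 644292) = 1/591798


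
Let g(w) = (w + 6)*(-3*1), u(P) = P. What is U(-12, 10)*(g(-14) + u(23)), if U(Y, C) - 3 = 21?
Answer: 1128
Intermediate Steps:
U(Y, C) = 24 (U(Y, C) = 3 + 21 = 24)
g(w) = -18 - 3*w (g(w) = (6 + w)*(-3) = -18 - 3*w)
U(-12, 10)*(g(-14) + u(23)) = 24*((-18 - 3*(-14)) + 23) = 24*((-18 + 42) + 23) = 24*(24 + 23) = 24*47 = 1128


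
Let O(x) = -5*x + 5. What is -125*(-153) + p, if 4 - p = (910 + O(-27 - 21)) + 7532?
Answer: 10442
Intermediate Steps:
O(x) = 5 - 5*x
p = -8683 (p = 4 - ((910 + (5 - 5*(-27 - 21))) + 7532) = 4 - ((910 + (5 - 5*(-48))) + 7532) = 4 - ((910 + (5 + 240)) + 7532) = 4 - ((910 + 245) + 7532) = 4 - (1155 + 7532) = 4 - 1*8687 = 4 - 8687 = -8683)
-125*(-153) + p = -125*(-153) - 8683 = 19125 - 8683 = 10442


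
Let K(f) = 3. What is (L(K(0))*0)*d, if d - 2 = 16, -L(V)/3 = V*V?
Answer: 0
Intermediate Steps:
L(V) = -3*V**2 (L(V) = -3*V*V = -3*V**2)
d = 18 (d = 2 + 16 = 18)
(L(K(0))*0)*d = (-3*3**2*0)*18 = (-3*9*0)*18 = -27*0*18 = 0*18 = 0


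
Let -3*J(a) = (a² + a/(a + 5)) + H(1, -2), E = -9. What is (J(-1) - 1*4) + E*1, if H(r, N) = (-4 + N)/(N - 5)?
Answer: -379/28 ≈ -13.536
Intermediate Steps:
H(r, N) = (-4 + N)/(-5 + N)
J(a) = -2/7 - a²/3 - a/(3*(5 + a)) (J(a) = -((a² + a/(a + 5)) + (-4 - 2)/(-5 - 2))/3 = -((a² + a/(5 + a)) - 6/(-7))/3 = -((a² + a/(5 + a)) - ⅐*(-6))/3 = -((a² + a/(5 + a)) + 6/7)/3 = -(6/7 + a² + a/(5 + a))/3 = -2/7 - a²/3 - a/(3*(5 + a)))
(J(-1) - 1*4) + E*1 = ((-30 - 35*(-1)² - 13*(-1) - 7*(-1)³)/(21*(5 - 1)) - 1*4) - 9*1 = ((1/21)*(-30 - 35*1 + 13 - 7*(-1))/4 - 4) - 9 = ((1/21)*(¼)*(-30 - 35 + 13 + 7) - 4) - 9 = ((1/21)*(¼)*(-45) - 4) - 9 = (-15/28 - 4) - 9 = -127/28 - 9 = -379/28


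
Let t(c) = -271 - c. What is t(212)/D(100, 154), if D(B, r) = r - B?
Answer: -161/18 ≈ -8.9444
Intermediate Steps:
t(212)/D(100, 154) = (-271 - 1*212)/(154 - 1*100) = (-271 - 212)/(154 - 100) = -483/54 = -483*1/54 = -161/18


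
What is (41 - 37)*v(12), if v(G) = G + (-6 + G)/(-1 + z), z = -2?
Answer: 40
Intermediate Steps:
v(G) = 2 + 2*G/3 (v(G) = G + (-6 + G)/(-1 - 2) = G + (-6 + G)/(-3) = G + (-6 + G)*(-⅓) = G + (2 - G/3) = 2 + 2*G/3)
(41 - 37)*v(12) = (41 - 37)*(2 + (⅔)*12) = 4*(2 + 8) = 4*10 = 40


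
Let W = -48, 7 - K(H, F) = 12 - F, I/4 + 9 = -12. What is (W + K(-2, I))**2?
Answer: 18769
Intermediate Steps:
I = -84 (I = -36 + 4*(-12) = -36 - 48 = -84)
K(H, F) = -5 + F (K(H, F) = 7 - (12 - F) = 7 + (-12 + F) = -5 + F)
(W + K(-2, I))**2 = (-48 + (-5 - 84))**2 = (-48 - 89)**2 = (-137)**2 = 18769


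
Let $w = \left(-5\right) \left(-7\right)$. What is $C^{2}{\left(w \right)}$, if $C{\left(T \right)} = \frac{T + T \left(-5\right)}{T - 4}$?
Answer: $\frac{19600}{961} \approx 20.395$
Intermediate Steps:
$w = 35$
$C{\left(T \right)} = - \frac{4 T}{-4 + T}$ ($C{\left(T \right)} = \frac{T - 5 T}{-4 + T} = \frac{\left(-4\right) T}{-4 + T} = - \frac{4 T}{-4 + T}$)
$C^{2}{\left(w \right)} = \left(\left(-4\right) 35 \frac{1}{-4 + 35}\right)^{2} = \left(\left(-4\right) 35 \cdot \frac{1}{31}\right)^{2} = \left(- \frac{140}{31}\right)^{2} = \frac{19600}{961}$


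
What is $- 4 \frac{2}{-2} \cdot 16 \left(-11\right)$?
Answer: $-704$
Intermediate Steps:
$- 4 \frac{2}{-2} \cdot 16 \left(-11\right) = - 4 \cdot 2 \left(- \frac{1}{2}\right) 16 \left(-11\right) = \left(-4\right) \left(-1\right) 16 \left(-11\right) = 4 \cdot 16 \left(-11\right) = 64 \left(-11\right) = -704$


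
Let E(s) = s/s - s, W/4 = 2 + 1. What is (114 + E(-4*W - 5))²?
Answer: 28224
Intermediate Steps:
W = 12 (W = 4*(2 + 1) = 4*3 = 12)
E(s) = 1 - s
(114 + E(-4*W - 5))² = (114 + (1 - (-4*12 - 5)))² = (114 + (1 - (-48 - 5)))² = (114 + (1 - 1*(-53)))² = (114 + (1 + 53))² = (114 + 54)² = 168² = 28224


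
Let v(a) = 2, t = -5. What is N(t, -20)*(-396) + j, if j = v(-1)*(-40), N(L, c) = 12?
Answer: -4832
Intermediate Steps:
j = -80 (j = 2*(-40) = -80)
N(t, -20)*(-396) + j = 12*(-396) - 80 = -4752 - 80 = -4832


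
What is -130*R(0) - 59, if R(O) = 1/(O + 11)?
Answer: -779/11 ≈ -70.818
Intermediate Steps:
R(O) = 1/(11 + O)
-130*R(0) - 59 = -130/(11 + 0) - 59 = -130/11 - 59 = -779/11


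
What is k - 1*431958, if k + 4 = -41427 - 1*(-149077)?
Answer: -324312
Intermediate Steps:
k = 107646 (k = -4 + (-41427 - 1*(-149077)) = -4 + (-41427 + 149077) = -4 + 107650 = 107646)
k - 1*431958 = 107646 - 1*431958 = 107646 - 431958 = -324312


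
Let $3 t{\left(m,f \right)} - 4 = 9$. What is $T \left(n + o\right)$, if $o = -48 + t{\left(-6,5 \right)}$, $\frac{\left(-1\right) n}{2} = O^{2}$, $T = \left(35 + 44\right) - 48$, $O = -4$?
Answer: $- \frac{7037}{3} \approx -2345.7$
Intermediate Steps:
$T = 31$ ($T = 79 - 48 = 31$)
$t{\left(m,f \right)} = \frac{13}{3}$ ($t{\left(m,f \right)} = \frac{4}{3} + \frac{1}{3} \cdot 9 = \frac{4}{3} + 3 = \frac{13}{3}$)
$n = -32$ ($n = - 2 \left(-4\right)^{2} = \left(-2\right) 16 = -32$)
$o = - \frac{131}{3}$ ($o = -48 + \frac{13}{3} = - \frac{131}{3} \approx -43.667$)
$T \left(n + o\right) = 31 \left(-32 - \frac{131}{3}\right) = 31 \left(- \frac{227}{3}\right) = - \frac{7037}{3}$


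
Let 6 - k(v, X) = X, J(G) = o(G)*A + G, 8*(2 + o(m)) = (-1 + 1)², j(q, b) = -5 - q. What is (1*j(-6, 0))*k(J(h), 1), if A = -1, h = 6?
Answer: 5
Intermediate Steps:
o(m) = -2 (o(m) = -2 + (-1 + 1)²/8 = -2 + (⅛)*0² = -2 + (⅛)*0 = -2 + 0 = -2)
J(G) = 2 + G (J(G) = -2*(-1) + G = 2 + G)
k(v, X) = 6 - X
(1*j(-6, 0))*k(J(h), 1) = (1*(-5 - 1*(-6)))*(6 - 1*1) = (1*(-5 + 6))*(6 - 1) = (1*1)*5 = 1*5 = 5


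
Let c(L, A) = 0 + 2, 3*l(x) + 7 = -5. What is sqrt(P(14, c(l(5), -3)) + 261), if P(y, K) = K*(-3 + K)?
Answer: sqrt(259) ≈ 16.093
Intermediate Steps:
l(x) = -4 (l(x) = -7/3 + (1/3)*(-5) = -7/3 - 5/3 = -4)
c(L, A) = 2
sqrt(P(14, c(l(5), -3)) + 261) = sqrt(2*(-3 + 2) + 261) = sqrt(2*(-1) + 261) = sqrt(-2 + 261) = sqrt(259)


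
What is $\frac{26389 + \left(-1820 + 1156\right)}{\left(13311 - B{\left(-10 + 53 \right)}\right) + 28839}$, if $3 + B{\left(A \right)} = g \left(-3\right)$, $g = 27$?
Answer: $\frac{8575}{14078} \approx 0.60911$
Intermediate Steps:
$B{\left(A \right)} = -84$ ($B{\left(A \right)} = -3 + 27 \left(-3\right) = -3 - 81 = -84$)
$\frac{26389 + \left(-1820 + 1156\right)}{\left(13311 - B{\left(-10 + 53 \right)}\right) + 28839} = \frac{26389 + \left(-1820 + 1156\right)}{\left(13311 - -84\right) + 28839} = \frac{26389 - 664}{\left(13311 + 84\right) + 28839} = \frac{25725}{13395 + 28839} = \frac{25725}{42234} = 25725 \cdot \frac{1}{42234} = \frac{8575}{14078}$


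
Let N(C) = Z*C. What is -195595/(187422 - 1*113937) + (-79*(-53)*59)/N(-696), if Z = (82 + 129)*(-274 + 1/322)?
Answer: -28093482436267/10579116410748 ≈ -2.6556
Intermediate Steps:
Z = -18615897/322 (Z = 211*(-274 + 1/322) = 211*(-88227/322) = -18615897/322 ≈ -57813.)
N(C) = -18615897*C/322
-195595/(187422 - 1*113937) + (-79*(-53)*59)/N(-696) = -195595/(187422 - 1*113937) + (-79*(-53)*59)/((-18615897/322*(-696))) = -195595/(187422 - 113937) + (4187*59)/(6478332156/161) = -195595/73485 + 247033*(161/6478332156) = -195595*1/73485 + 39772313/6478332156 = -39119/14697 + 39772313/6478332156 = -28093482436267/10579116410748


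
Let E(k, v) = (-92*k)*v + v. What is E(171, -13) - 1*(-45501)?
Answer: 250004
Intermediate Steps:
E(k, v) = v - 92*k*v (E(k, v) = -92*k*v + v = v - 92*k*v)
E(171, -13) - 1*(-45501) = -13*(1 - 92*171) - 1*(-45501) = -13*(1 - 15732) + 45501 = -13*(-15731) + 45501 = 204503 + 45501 = 250004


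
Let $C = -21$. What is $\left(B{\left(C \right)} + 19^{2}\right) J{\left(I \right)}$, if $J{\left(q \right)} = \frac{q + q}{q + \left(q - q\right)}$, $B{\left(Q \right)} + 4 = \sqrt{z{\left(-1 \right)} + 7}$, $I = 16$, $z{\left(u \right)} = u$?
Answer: $714 + 2 \sqrt{6} \approx 718.9$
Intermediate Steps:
$B{\left(Q \right)} = -4 + \sqrt{6}$ ($B{\left(Q \right)} = -4 + \sqrt{-1 + 7} = -4 + \sqrt{6}$)
$J{\left(q \right)} = 2$ ($J{\left(q \right)} = \frac{2 q}{q + 0} = \frac{2 q}{q} = 2$)
$\left(B{\left(C \right)} + 19^{2}\right) J{\left(I \right)} = \left(\left(-4 + \sqrt{6}\right) + 19^{2}\right) 2 = \left(\left(-4 + \sqrt{6}\right) + 361\right) 2 = \left(357 + \sqrt{6}\right) 2 = 714 + 2 \sqrt{6}$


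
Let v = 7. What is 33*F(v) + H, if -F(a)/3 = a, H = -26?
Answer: -719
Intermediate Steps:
F(a) = -3*a
33*F(v) + H = 33*(-3*7) - 26 = 33*(-21) - 26 = -693 - 26 = -719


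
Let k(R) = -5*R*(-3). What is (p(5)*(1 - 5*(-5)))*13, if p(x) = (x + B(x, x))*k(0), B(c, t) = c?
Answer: 0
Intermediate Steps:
k(R) = 15*R
p(x) = 0 (p(x) = (x + x)*(15*0) = (2*x)*0 = 0)
(p(5)*(1 - 5*(-5)))*13 = (0*(1 - 5*(-5)))*13 = (0*(1 + 25))*13 = (0*26)*13 = 0*13 = 0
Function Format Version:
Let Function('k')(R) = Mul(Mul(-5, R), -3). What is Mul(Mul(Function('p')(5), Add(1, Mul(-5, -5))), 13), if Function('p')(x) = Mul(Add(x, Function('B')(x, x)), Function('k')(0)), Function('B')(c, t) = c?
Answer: 0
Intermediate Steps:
Function('k')(R) = Mul(15, R)
Function('p')(x) = 0 (Function('p')(x) = Mul(Add(x, x), Mul(15, 0)) = Mul(Mul(2, x), 0) = 0)
Mul(Mul(Function('p')(5), Add(1, Mul(-5, -5))), 13) = Mul(Mul(0, Add(1, Mul(-5, -5))), 13) = Mul(Mul(0, Add(1, 25)), 13) = Mul(Mul(0, 26), 13) = Mul(0, 13) = 0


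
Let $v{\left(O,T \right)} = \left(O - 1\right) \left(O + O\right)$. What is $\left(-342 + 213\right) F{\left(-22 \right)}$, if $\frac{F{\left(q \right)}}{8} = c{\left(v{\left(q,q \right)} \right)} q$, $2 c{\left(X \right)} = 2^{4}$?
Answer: $181632$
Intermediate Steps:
$v{\left(O,T \right)} = 2 O \left(-1 + O\right)$ ($v{\left(O,T \right)} = \left(-1 + O\right) 2 O = 2 O \left(-1 + O\right)$)
$c{\left(X \right)} = 8$ ($c{\left(X \right)} = \frac{2^{4}}{2} = \frac{1}{2} \cdot 16 = 8$)
$F{\left(q \right)} = 64 q$ ($F{\left(q \right)} = 8 \cdot 8 q = 64 q$)
$\left(-342 + 213\right) F{\left(-22 \right)} = \left(-342 + 213\right) 64 \left(-22\right) = \left(-129\right) \left(-1408\right) = 181632$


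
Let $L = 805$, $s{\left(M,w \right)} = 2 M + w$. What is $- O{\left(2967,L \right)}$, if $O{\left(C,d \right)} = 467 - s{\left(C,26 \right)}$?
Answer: $5493$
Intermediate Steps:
$s{\left(M,w \right)} = w + 2 M$
$O{\left(C,d \right)} = 441 - 2 C$ ($O{\left(C,d \right)} = 467 - \left(26 + 2 C\right) = 441 - 2 C$)
$- O{\left(2967,L \right)} = - (441 - 5934) = \left(-1\right) \left(-5493\right) = 5493$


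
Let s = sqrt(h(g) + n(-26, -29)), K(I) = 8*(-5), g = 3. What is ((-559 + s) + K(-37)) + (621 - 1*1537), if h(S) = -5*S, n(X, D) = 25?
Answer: -1515 + sqrt(10) ≈ -1511.8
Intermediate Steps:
K(I) = -40
s = sqrt(10) (s = sqrt(-5*3 + 25) = sqrt(-15 + 25) = sqrt(10) ≈ 3.1623)
((-559 + s) + K(-37)) + (621 - 1*1537) = ((-559 + sqrt(10)) - 40) + (621 - 1*1537) = (-599 + sqrt(10)) + (621 - 1537) = (-599 + sqrt(10)) - 916 = -1515 + sqrt(10)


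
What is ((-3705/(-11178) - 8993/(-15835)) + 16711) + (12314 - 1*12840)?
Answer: 954987647993/59001210 ≈ 16186.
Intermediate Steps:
((-3705/(-11178) - 8993/(-15835)) + 16711) + (12314 - 1*12840) = ((-3705*(-1/11178) - 8993*(-1/15835)) + 16711) + (12314 - 12840) = ((1235/3726 + 8993/15835) + 16711) - 526 = (53064143/59001210 + 16711) - 526 = 986022284453/59001210 - 526 = 954987647993/59001210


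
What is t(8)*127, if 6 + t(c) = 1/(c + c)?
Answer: -12065/16 ≈ -754.06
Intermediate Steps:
t(c) = -6 + 1/(2*c) (t(c) = -6 + 1/(c + c) = -6 + 1/(2*c))
t(8)*127 = (-6 + (1/2)/8)*127 = (-6 + (1/2)*(1/8))*127 = (-6 + 1/16)*127 = -95/16*127 = -12065/16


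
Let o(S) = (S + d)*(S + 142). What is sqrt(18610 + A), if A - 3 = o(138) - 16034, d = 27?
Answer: sqrt(48779) ≈ 220.86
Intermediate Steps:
o(S) = (27 + S)*(142 + S) (o(S) = (S + 27)*(S + 142) = (27 + S)*(142 + S))
A = 30169 (A = 3 + ((3834 + 138**2 + 169*138) - 16034) = 3 + ((3834 + 19044 + 23322) - 16034) = 3 + (46200 - 16034) = 3 + 30166 = 30169)
sqrt(18610 + A) = sqrt(18610 + 30169) = sqrt(48779)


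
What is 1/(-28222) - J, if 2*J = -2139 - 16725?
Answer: 266189903/28222 ≈ 9432.0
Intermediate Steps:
J = -9432 (J = (-2139 - 16725)/2 = (½)*(-18864) = -9432)
1/(-28222) - J = 1/(-28222) - 1*(-9432) = -1/28222 + 9432 = 266189903/28222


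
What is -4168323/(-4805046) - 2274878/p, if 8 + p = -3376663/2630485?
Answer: 3194850334274130841/13037981384442 ≈ 2.4504e+5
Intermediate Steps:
p = -24420543/2630485 (p = -8 - 3376663/2630485 = -24420543/2630485 ≈ -9.2837)
-4168323/(-4805046) - 2274878/p = -4168323/(-4805046) - 2274878/(-24420543/2630485) = -4168323*(-1/4805046) - 2274878*(-2630485/24420543) = 463147/533894 + 5984032455830/24420543 = 3194850334274130841/13037981384442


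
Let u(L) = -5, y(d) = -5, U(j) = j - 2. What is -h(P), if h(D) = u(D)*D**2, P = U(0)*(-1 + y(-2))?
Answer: 720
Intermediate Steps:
U(j) = -2 + j
P = 12 (P = (-2 + 0)*(-1 - 5) = -2*(-6) = 12)
h(D) = -5*D**2
-h(P) = -(-5)*12**2 = -(-5)*144 = -1*(-720) = 720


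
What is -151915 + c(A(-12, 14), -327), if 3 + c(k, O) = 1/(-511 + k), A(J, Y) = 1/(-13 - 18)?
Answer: -2406684987/15842 ≈ -1.5192e+5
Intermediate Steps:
A(J, Y) = -1/31 (A(J, Y) = 1/(-31) = -1/31)
c(k, O) = -3 + 1/(-511 + k)
-151915 + c(A(-12, 14), -327) = -151915 + (1534 - 3*(-1/31))/(-511 - 1/31) = -151915 + (1534 + 3/31)/(-15842/31) = -151915 - 31/15842*47557/31 = -151915 - 47557/15842 = -2406684987/15842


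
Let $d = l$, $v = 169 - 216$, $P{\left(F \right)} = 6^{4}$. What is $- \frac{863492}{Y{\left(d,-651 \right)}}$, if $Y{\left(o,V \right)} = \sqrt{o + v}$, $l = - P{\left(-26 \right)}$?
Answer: $\frac{863492 i \sqrt{1343}}{1343} \approx 23562.0 i$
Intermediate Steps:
$P{\left(F \right)} = 1296$
$l = -1296$ ($l = \left(-1\right) 1296 = -1296$)
$v = -47$
$d = -1296$
$Y{\left(o,V \right)} = \sqrt{-47 + o}$ ($Y{\left(o,V \right)} = \sqrt{o - 47} = \sqrt{-47 + o}$)
$- \frac{863492}{Y{\left(d,-651 \right)}} = - \frac{863492}{\sqrt{-47 - 1296}} = - \frac{863492}{\sqrt{-1343}} = - \frac{863492}{i \sqrt{1343}} = - 863492 \left(- \frac{i \sqrt{1343}}{1343}\right) = \frac{863492 i \sqrt{1343}}{1343}$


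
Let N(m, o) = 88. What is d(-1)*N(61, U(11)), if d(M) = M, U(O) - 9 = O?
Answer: -88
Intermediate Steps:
U(O) = 9 + O
d(-1)*N(61, U(11)) = -1*88 = -88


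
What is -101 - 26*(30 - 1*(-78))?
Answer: -2909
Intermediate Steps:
-101 - 26*(30 - 1*(-78)) = -101 - 26*(30 + 78) = -101 - 26*108 = -101 - 2808 = -2909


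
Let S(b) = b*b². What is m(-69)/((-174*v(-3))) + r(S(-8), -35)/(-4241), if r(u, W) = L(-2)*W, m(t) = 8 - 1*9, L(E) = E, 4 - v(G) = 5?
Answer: -16421/737934 ≈ -0.022253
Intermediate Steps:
S(b) = b³
v(G) = -1 (v(G) = 4 - 1*5 = 4 - 5 = -1)
m(t) = -1 (m(t) = 8 - 9 = -1)
r(u, W) = -2*W
m(-69)/((-174*v(-3))) + r(S(-8), -35)/(-4241) = -1/((-174*(-1))) - 2*(-35)/(-4241) = -1/174 + 70*(-1/4241) = -1*1/174 - 70/4241 = -1/174 - 70/4241 = -16421/737934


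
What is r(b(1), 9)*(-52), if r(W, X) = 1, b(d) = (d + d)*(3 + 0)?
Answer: -52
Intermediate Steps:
b(d) = 6*d (b(d) = (2*d)*3 = 6*d)
r(b(1), 9)*(-52) = 1*(-52) = -52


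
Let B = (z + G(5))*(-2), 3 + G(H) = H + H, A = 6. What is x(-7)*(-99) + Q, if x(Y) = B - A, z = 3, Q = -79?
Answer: 2495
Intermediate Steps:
G(H) = -3 + 2*H (G(H) = -3 + (H + H) = -3 + 2*H)
B = -20 (B = (3 + (-3 + 2*5))*(-2) = (3 + (-3 + 10))*(-2) = (3 + 7)*(-2) = 10*(-2) = -20)
x(Y) = -26 (x(Y) = -20 - 1*6 = -20 - 6 = -26)
x(-7)*(-99) + Q = -26*(-99) - 79 = 2574 - 79 = 2495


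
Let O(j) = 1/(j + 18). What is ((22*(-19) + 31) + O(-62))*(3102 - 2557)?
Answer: -9280805/44 ≈ -2.1093e+5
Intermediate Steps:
O(j) = 1/(18 + j)
((22*(-19) + 31) + O(-62))*(3102 - 2557) = ((22*(-19) + 31) + 1/(18 - 62))*(3102 - 2557) = ((-418 + 31) + 1/(-44))*545 = (-387 - 1/44)*545 = -17029/44*545 = -9280805/44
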